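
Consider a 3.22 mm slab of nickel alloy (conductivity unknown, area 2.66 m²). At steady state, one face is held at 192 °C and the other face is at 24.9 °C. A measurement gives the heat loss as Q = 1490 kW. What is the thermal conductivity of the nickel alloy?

ΣR = ΔT/Q = |192 − 24.9|/1.49×10^6 = 1.121×10^-4 K/W
L/(kA) = 1.121×10^-4 ⇒ k = 0.00322/(1.121×10^-4·2.66) = 10.8 W/m·K

k = 10.8 W/m·K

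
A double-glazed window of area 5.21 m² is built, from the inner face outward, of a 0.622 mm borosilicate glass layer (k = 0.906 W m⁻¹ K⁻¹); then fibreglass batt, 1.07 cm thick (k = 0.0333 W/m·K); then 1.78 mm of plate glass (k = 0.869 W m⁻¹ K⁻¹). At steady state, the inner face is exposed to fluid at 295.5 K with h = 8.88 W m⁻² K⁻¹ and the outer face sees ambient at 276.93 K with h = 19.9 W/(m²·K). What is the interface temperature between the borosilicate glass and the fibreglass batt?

Resistance network (inner→outer):
  R_conv,in = 1/(hA) = 1/(8.88·5.21) = 0.02161 K/W
  R_borosilicate glass = L/(kA) = 6.22×10^-4/(0.906·5.21) = 1.318×10^-4 K/W
  R_fibreglass batt = L/(kA) = 0.0107/(0.0333·5.21) = 0.06167 K/W
  R_plate glass = L/(kA) = 0.00178/(0.869·5.21) = 3.932×10^-4 K/W
  R_conv,out = 1/(hA) = 1/(19.9·5.21) = 0.009645 K/W
ΣR = 0.02161 + 1.318×10^-4 + 0.06167 + 3.932×10^-4 + 0.009645 = 0.09345 K/W
Q = ΔT/ΣR = (295.5 K − 276.93 K)/0.09345 = 198.7 W
From the inner boundary to the borosilicate glass/fibreglass batt interface, ΣR_partial = 0.02174 K/W.
T_interface = T_in − Q·ΣR_partial = 295.5 K − (198.7)(0.02174) = 291.2 K

T = 291.2 K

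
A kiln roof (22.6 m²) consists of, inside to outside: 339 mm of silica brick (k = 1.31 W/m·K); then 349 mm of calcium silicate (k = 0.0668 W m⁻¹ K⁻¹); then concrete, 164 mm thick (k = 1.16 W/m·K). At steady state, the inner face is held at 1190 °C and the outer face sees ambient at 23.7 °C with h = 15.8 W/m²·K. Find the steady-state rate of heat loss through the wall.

Q = 4.63 kW

Series thermal resistances, inner to outer:
  R_silica brick = L/(kA) = 0.339/(1.31·22.6) = 0.01145 K/W
  R_calcium silicate = L/(kA) = 0.349/(0.0668·22.6) = 0.2312 K/W
  R_concrete = L/(kA) = 0.164/(1.16·22.6) = 0.006256 K/W
  R_conv,out = 1/(hA) = 1/(15.8·22.6) = 0.002800 K/W
ΣR = 0.01145 + 0.2312 + 0.006256 + 0.002800 = 0.2517 K/W
Q = ΔT/ΣR = (1190 °C − 23.7 °C)/0.2517 = 4630 W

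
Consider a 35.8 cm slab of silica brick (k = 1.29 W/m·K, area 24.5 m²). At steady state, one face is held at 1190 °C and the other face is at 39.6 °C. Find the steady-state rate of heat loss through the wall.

Q = 1.02×10^5 W

Q = kA·ΔT/L = 1.29 × 24.5 × |1190 °C − 39.6 °C| / 0.358 = 1.02×10^5 W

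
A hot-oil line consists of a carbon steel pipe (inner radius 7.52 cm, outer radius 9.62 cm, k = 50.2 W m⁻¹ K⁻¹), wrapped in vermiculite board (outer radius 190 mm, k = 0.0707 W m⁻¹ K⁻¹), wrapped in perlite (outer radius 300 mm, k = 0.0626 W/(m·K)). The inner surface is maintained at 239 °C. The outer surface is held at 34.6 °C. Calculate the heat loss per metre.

Series thermal resistances, inner to outer:
  R'_carbon steel = ln(0.0962/0.0752)/(2πk) = 0.2463/(2π·50.2) = 7.808×10^-4 m·K/W
  R'_vermiculite board = ln(0.190/0.0962)/(2πk) = 0.6806/(2π·0.0707) = 1.532 m·K/W
  R'_perlite = ln(0.300/0.190)/(2πk) = 0.4568/(2π·0.0626) = 1.161 m·K/W
ΣR = 7.808×10^-4 + 1.532 + 1.161 = 2.694 m·K/W
Q' = ΔT/ΣR = (239 °C − 34.6 °C)/2.694 = 75.9 W/m

Q' = 75.9 W/m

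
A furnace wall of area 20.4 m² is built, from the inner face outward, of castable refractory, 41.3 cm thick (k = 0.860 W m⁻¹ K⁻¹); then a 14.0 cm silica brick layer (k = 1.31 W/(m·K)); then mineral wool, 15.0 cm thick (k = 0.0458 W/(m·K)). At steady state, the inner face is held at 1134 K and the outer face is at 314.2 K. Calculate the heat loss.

Q = 4330 W

Treat each layer as a resistance in series:
  R_castable refractory = L/(kA) = 0.413/(0.860·20.4) = 0.02354 K/W
  R_silica brick = L/(kA) = 0.140/(1.31·20.4) = 0.005239 K/W
  R_mineral wool = L/(kA) = 0.150/(0.0458·20.4) = 0.1605 K/W
ΣR = 0.02354 + 0.005239 + 0.1605 = 0.1893 K/W
Q = ΔT/ΣR = (1134 K − 314.2 K)/0.1893 = 4330 W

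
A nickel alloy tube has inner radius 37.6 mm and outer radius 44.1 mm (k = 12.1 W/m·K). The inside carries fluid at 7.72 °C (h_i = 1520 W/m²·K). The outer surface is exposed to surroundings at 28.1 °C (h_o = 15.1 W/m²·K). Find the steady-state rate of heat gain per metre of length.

Q' = 83.6 W/m

Series thermal resistances, inner to outer:
  R'_conv,in = 1/(2πr h) = 1/(2π·0.0376·1520) = 0.002785 m·K/W
  R'_nickel alloy = ln(0.0441/0.0376)/(2πk) = 0.1595/(2π·12.1) = 0.002097 m·K/W
  R'_conv,out = 1/(2πr h) = 1/(2π·0.0441·15.1) = 0.2390 m·K/W
ΣR = 0.002785 + 0.002097 + 0.2390 = 0.2439 m·K/W
Q' = ΔT/ΣR = (7.72 °C − 28.1 °C)/0.2439 = -83.6 W/m
(Negative Q' ⇒ heat flows inward; heat gain = 83.6 W/m.)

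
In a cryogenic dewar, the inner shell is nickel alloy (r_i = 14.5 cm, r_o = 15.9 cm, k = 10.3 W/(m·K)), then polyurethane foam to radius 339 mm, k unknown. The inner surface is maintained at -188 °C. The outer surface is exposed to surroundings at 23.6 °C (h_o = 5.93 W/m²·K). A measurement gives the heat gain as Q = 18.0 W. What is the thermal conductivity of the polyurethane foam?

k = 0.0228 W/m·K

ΣR = ΔT/Q = |-188 − 23.6|/18.0 = 11.76 K/W
Known resistances:
  R_nickel alloy = (1/0.145 − 1/0.159)/(4πk) = 0.6072/(4π·10.3) = 0.004692 K/W
  R_conv,out = 1/(4πr²h) = 1/(4π·0.339²·5.93) = 0.1168 K/W
R_polyurethane foam = ΣR − ΣR_known = 11.76 − 0.1215 = 11.64 K/W
(1/r₁−1/r₂)/(4πk) = 11.64 ⇒ k = 3.339/(4π·11.64) = 0.0228 W/m·K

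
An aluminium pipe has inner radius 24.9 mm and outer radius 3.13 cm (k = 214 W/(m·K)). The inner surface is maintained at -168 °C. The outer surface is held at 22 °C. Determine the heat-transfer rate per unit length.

Q' = 1.12×10^6 W/m

Q' = 2πk·ΔT/ln(r₂/r₁) = 2π × 214 × 190 / ln(0.0313/0.0249) = 1.12×10^6 W/m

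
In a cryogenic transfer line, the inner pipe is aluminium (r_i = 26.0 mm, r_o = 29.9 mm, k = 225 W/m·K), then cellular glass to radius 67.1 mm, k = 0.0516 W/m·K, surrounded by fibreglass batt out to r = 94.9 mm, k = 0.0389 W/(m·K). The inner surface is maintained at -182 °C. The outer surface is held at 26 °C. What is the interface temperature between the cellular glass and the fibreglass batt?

T = -49.4 °C

Series thermal resistances, inner to outer:
  R'_aluminium = ln(0.0299/0.0260)/(2πk) = 0.1398/(2π·225) = 9.886×10^-5 m·K/W
  R'_cellular glass = ln(0.0671/0.0299)/(2πk) = 0.8083/(2π·0.0516) = 2.493 m·K/W
  R'_fibreglass batt = ln(0.0949/0.0671)/(2πk) = 0.3466/(2π·0.0389) = 1.418 m·K/W
ΣR = 9.886×10^-5 + 2.493 + 1.418 = 3.911 m·K/W
Q' = ΔT/ΣR = (-182 °C − 26 °C)/3.911 = -53.18 W/m
From the inner boundary to the cellular glass/fibreglass batt interface, ΣR_partial = 2.493 m·K/W.
T_interface = T_in − Q'·ΣR_partial = -182 °C − (-53.18)(2.493) = -49.4 °C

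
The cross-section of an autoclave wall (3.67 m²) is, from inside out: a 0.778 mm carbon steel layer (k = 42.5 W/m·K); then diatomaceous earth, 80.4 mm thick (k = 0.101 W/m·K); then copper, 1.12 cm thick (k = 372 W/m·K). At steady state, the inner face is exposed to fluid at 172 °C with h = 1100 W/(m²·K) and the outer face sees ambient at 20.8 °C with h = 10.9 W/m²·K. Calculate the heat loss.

Series thermal resistances, inner to outer:
  R_conv,in = 1/(hA) = 1/(1100·3.67) = 2.477×10^-4 K/W
  R_carbon steel = L/(kA) = 7.78×10^-4/(42.5·3.67) = 4.988×10^-6 K/W
  R_diatomaceous earth = L/(kA) = 0.0804/(0.101·3.67) = 0.2169 K/W
  R_copper = L/(kA) = 0.0112/(372·3.67) = 8.204×10^-6 K/W
  R_conv,out = 1/(hA) = 1/(10.9·3.67) = 0.02500 K/W
ΣR = 2.477×10^-4 + 4.988×10^-6 + 0.2169 + 8.204×10^-6 + 0.02500 = 0.2422 K/W
Q = ΔT/ΣR = (172 °C − 20.8 °C)/0.2422 = 624 W

Q = 624 W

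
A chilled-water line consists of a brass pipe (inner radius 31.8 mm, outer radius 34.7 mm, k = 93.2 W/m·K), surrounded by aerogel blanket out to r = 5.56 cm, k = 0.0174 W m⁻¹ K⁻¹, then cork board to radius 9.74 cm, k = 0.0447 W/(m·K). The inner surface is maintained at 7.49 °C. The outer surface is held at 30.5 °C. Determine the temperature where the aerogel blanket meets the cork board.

T = 23.2 °C

Resistance network (inner→outer):
  R'_brass = ln(0.0347/0.0318)/(2πk) = 0.08727/(2π·93.2) = 1.490×10^-4 m·K/W
  R'_aerogel blanket = ln(0.0556/0.0347)/(2πk) = 0.4714/(2π·0.0174) = 4.312 m·K/W
  R'_cork board = ln(0.0974/0.0556)/(2πk) = 0.5606/(2π·0.0447) = 1.996 m·K/W
ΣR = 1.490×10^-4 + 4.312 + 1.996 = 6.308 m·K/W
Q' = ΔT/ΣR = (7.49 °C − 30.5 °C)/6.308 = -3.648 W/m
From the inner boundary to the aerogel blanket/cork board interface, ΣR_partial = 4.312 m·K/W.
T_interface = T_in − Q'·ΣR_partial = 7.49 °C − (-3.648)(4.312) = 23.2 °C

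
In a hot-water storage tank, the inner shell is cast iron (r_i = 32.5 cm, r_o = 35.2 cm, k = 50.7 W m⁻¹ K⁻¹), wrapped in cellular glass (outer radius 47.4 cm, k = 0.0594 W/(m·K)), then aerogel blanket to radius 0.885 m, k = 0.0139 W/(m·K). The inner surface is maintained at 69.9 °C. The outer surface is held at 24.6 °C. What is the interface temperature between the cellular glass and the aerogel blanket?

Resistance network (inner→outer):
  R_cast iron = (1/0.325 − 1/0.352)/(4πk) = 0.2360/(4π·50.7) = 3.704×10^-4 K/W
  R_cellular glass = (1/0.352 − 1/0.474)/(4πk) = 0.7312/(4π·0.0594) = 0.9796 K/W
  R_aerogel blanket = (1/0.474 − 1/0.885)/(4πk) = 0.9798/(4π·0.0139) = 5.609 K/W
ΣR = 3.704×10^-4 + 0.9796 + 5.609 = 6.589 K/W
Q = ΔT/ΣR = (69.9 °C − 24.6 °C)/6.589 = 6.875 W
From the inner boundary to the cellular glass/aerogel blanket interface, ΣR_partial = 0.9800 K/W.
T_interface = T_in − Q·ΣR_partial = 69.9 °C − (6.875)(0.9800) = 63.2 °C

T = 63.2 °C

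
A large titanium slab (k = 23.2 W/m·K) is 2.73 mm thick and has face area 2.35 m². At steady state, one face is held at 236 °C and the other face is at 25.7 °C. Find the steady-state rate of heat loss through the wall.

Q = kA·ΔT/L = 23.2 × 2.35 × |236 °C − 25.7 °C| / 0.00273 = 4.20×10^6 W

Q = 4200 kW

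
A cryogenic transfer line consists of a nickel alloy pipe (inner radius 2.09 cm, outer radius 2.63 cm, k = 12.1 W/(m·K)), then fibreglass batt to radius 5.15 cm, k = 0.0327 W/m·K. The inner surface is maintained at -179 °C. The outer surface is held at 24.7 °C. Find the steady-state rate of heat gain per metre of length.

Treat each layer as a resistance in series:
  R'_nickel alloy = ln(0.0263/0.0209)/(2πk) = 0.2298/(2π·12.1) = 0.003023 m·K/W
  R'_fibreglass batt = ln(0.0515/0.0263)/(2πk) = 0.6720/(2π·0.0327) = 3.271 m·K/W
ΣR = 0.003023 + 3.271 = 3.274 m·K/W
Q' = ΔT/ΣR = (-179 °C − 24.7 °C)/3.274 = -62.2 W/m
(Negative Q' ⇒ heat flows inward; heat gain = 62.2 W/m.)

Q' = 62.2 W/m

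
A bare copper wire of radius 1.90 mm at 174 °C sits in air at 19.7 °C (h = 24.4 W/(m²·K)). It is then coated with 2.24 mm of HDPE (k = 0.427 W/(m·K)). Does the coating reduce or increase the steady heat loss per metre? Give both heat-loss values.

increases: 44.9 → 82.7 W/m

Critical radius for a cylinder: r_cr = k/h = 0.0175 m = 1.75 cm.
Outer radius after coating: r₂ = 0.00190 + 0.00224 = 0.00414 m.
Since r₁ < r_cr and r₂ ≤ r_cr, the coating moves toward the maximum at r_cr — heat loss rises.
Bare: R = 1/(2πr₁h) = 3.433 m·K/W; Q = 154.3/3.433 = 44.9 W/m.
Coated: R = R_cond + R_conv = 1.866 m·K/W; Q = 154.3/1.866 = 82.7 W/m.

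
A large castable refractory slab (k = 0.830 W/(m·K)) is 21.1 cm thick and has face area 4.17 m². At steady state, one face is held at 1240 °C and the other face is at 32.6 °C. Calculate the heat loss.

Q = 19.8 kW

Q = kA·ΔT/L = 0.830 × 4.17 × |1240 °C − 32.6 °C| / 0.211 = 19800 W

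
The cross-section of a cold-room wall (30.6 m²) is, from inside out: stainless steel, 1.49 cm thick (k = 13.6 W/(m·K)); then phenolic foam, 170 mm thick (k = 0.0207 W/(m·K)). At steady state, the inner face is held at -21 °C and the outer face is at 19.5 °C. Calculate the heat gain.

Q = 151 W

Treat each layer as a resistance in series:
  R_stainless steel = L/(kA) = 0.0149/(13.6·30.6) = 3.580×10^-5 K/W
  R_phenolic foam = L/(kA) = 0.170/(0.0207·30.6) = 0.2684 K/W
ΣR = 3.580×10^-5 + 0.2684 = 0.2684 K/W
Q = ΔT/ΣR = (-21 °C − 19.5 °C)/0.2684 = -151 W
(Negative Q ⇒ heat flows inward; heat gain = 151 W.)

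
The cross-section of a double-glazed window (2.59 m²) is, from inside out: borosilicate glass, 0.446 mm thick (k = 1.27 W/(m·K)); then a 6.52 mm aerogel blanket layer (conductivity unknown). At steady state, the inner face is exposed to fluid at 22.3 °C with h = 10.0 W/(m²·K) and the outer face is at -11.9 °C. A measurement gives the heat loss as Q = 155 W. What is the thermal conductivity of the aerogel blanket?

k = 0.0138 W/m·K

ΣR = ΔT/Q = |22.3 − -11.9|/155 = 0.2206 K/W
Known resistances:
  R_conv,in = 1/(hA) = 1/(10.0·2.59) = 0.03861 K/W
  R_borosilicate glass = L/(kA) = 4.46×10^-4/(1.27·2.59) = 1.356×10^-4 K/W
R_aerogel blanket = ΣR − ΣR_known = 0.2206 − 0.03875 = 0.1818 K/W
L/(kA) = 0.1818 ⇒ k = 0.00652/(0.1818·2.59) = 0.0138 W/m·K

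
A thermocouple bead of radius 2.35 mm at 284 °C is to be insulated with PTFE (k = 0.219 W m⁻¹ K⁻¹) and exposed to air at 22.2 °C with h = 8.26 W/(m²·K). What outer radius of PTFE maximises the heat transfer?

For a sphere, r_cr = 2k_ins/h = 2·0.219/8.26 = 0.0530 m = 5.30 cm

r_cr = 5.30 cm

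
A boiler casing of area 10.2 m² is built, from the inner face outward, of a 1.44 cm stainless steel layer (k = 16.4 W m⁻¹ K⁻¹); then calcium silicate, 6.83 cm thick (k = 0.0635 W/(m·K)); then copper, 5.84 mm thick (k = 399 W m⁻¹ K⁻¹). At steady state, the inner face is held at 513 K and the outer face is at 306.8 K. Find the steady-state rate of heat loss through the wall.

Q = 1950 W

Treat each layer as a resistance in series:
  R_stainless steel = L/(kA) = 0.0144/(16.4·10.2) = 8.608×10^-5 K/W
  R_calcium silicate = L/(kA) = 0.0683/(0.0635·10.2) = 0.1055 K/W
  R_copper = L/(kA) = 0.00584/(399·10.2) = 1.435×10^-6 K/W
ΣR = 8.608×10^-5 + 0.1055 + 1.435×10^-6 = 0.1056 K/W
Q = ΔT/ΣR = (513 K − 306.8 K)/0.1056 = 1950 W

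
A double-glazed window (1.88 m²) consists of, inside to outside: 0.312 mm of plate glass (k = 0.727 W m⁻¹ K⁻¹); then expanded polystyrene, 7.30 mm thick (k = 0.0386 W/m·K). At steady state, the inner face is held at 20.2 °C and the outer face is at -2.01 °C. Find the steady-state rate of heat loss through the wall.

Q = 220 W

Series thermal resistances, inner to outer:
  R_plate glass = L/(kA) = 3.12×10^-4/(0.727·1.88) = 2.283×10^-4 K/W
  R_expanded polystyrene = L/(kA) = 0.00730/(0.0386·1.88) = 0.1006 K/W
ΣR = 2.283×10^-4 + 0.1006 = 0.1008 K/W
Q = ΔT/ΣR = (20.2 °C − -2.01 °C)/0.1008 = 220 W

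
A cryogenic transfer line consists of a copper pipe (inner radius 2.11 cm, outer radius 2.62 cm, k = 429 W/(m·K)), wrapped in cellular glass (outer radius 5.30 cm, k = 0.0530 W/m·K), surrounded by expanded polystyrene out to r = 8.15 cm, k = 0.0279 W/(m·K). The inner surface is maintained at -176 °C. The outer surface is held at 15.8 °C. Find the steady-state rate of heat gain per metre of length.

Q' = 42.0 W/m

Treat each layer as a resistance in series:
  R'_copper = ln(0.0262/0.0211)/(2πk) = 0.2165/(2π·429) = 8.031×10^-5 m·K/W
  R'_cellular glass = ln(0.0530/0.0262)/(2πk) = 0.7045/(2π·0.0530) = 2.116 m·K/W
  R'_expanded polystyrene = ln(0.0815/0.0530)/(2πk) = 0.4303/(2π·0.0279) = 2.455 m·K/W
ΣR = 8.031×10^-5 + 2.116 + 2.455 = 4.571 m·K/W
Q' = ΔT/ΣR = (-176 °C − 15.8 °C)/4.571 = -42.0 W/m
(Negative Q' ⇒ heat flows inward; heat gain = 42.0 W/m.)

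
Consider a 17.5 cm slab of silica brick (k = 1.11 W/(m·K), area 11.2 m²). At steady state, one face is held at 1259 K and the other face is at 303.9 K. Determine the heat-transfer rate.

Q = kA·ΔT/L = 1.11 × 11.2 × |1259 K − 303.9 K| / 0.175 = 67900 W

Q = 67.9 kW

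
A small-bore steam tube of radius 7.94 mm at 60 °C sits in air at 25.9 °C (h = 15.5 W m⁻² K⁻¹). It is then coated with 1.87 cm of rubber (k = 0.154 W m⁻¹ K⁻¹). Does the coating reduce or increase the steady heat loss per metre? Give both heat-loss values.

Critical radius for a cylinder: r_cr = k/h = 0.00994 m = 0.994 cm.
Outer radius after coating: r₂ = 0.00794 + 0.0187 = 0.02664 m.
r₁ < r_cr < r₂: heat loss rises to a maximum at r_cr then falls. Whether the coating helps depends on whether Q(r₂) has dropped back below Q(r₁).
Bare: R = 1/(2πr₁h) = 1.293 m·K/W; Q = 34.1/1.293 = 26.4 W/m.
Coated: R = R_cond + R_conv = 1.636 m·K/W; Q = 34.1/1.636 = 20.8 W/m.

reduces: 26.4 → 20.8 W/m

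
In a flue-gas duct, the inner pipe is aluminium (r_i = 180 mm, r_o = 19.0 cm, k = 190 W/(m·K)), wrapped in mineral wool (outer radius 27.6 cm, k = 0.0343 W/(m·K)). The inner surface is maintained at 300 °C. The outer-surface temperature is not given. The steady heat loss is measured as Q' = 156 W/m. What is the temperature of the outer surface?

T_out = 29.7 °C

Series resistances:
  R'_aluminium = ln(0.190/0.180)/(2πk) = 0.05407/(2π·190) = 4.529×10^-5 m·K/W
  R'_mineral wool = ln(0.276/0.190)/(2πk) = 0.3734/(2π·0.0343) = 1.733 m·K/W
ΣR = 1.733 m·K/W
ΔT = Q'·ΣR = 156 × 1.733 = 270.3 K
Heat flows outward, so T_out = T_in − ΔT = 300 − 270.3 = 29.7 °C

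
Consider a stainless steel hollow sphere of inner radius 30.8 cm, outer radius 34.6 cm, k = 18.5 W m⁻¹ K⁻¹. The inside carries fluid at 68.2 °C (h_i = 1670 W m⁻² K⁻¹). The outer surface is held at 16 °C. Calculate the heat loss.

Q = 25.6 kW

Treat each layer as a resistance in series:
  R_conv,in = 1/(4πr²h) = 1/(4π·0.308²·1670) = 5.023×10^-4 K/W
  R_stainless steel = (1/0.308 − 1/0.346)/(4πk) = 0.3566/(4π·18.5) = 0.001534 K/W
ΣR = 5.023×10^-4 + 0.001534 = 0.002036 K/W
Q = ΔT/ΣR = (68.2 °C − 16 °C)/0.002036 = 25600 W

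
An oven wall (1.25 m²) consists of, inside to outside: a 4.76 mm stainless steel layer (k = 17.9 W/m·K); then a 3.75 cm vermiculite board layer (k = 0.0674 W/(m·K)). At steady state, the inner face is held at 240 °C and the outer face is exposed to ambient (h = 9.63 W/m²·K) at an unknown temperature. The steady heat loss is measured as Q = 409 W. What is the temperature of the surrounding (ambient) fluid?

Series resistances:
  R_stainless steel = L/(kA) = 0.00476/(17.9·1.25) = 2.127×10^-4 K/W
  R_vermiculite board = L/(kA) = 0.0375/(0.0674·1.25) = 0.4451 K/W
  R_conv,out = 1/(hA) = 1/(9.63·1.25) = 0.08307 K/W
ΣR = 0.5284 K/W
ΔT = Q·ΣR = 409 × 0.5284 = 216.1 K
Heat flows outward, so T_out = T_in − ΔT = 240 − 216.1 = 23.9 °C

T_out = 23.9 °C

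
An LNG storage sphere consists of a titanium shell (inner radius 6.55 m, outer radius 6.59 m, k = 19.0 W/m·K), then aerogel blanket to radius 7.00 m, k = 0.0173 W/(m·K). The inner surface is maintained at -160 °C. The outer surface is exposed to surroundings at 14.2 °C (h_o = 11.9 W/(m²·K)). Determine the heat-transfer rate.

Q = 4250 W

Series thermal resistances, inner to outer:
  R_titanium = (1/6.55 − 1/6.59)/(4πk) = 9.267×10^-4/(4π·19.0) = 3.881×10^-6 K/W
  R_aerogel blanket = (1/6.59 − 1/7.00)/(4πk) = 0.008888/(4π·0.0173) = 0.04088 K/W
  R_conv,out = 1/(4πr²h) = 1/(4π·7.00²·11.9) = 1.365×10^-4 K/W
ΣR = 3.881×10^-6 + 0.04088 + 1.365×10^-4 = 0.04102 K/W
Q = ΔT/ΣR = (-160 °C − 14.2 °C)/0.04102 = -4250 W
(Negative Q ⇒ heat flows inward; heat gain = 4250 W.)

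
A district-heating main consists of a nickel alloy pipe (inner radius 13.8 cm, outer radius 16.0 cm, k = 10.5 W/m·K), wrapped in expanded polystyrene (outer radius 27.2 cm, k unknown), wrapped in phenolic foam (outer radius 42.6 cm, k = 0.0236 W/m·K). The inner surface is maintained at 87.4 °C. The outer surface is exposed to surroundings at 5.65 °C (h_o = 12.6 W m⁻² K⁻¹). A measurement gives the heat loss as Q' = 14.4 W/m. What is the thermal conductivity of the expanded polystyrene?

ΣR = ΔT/Q' = |87.4 − 5.65|/14.4 = 5.677 m·K/W
Known resistances:
  R'_nickel alloy = ln(0.160/0.138)/(2πk) = 0.1479/(2π·10.5) = 0.002242 m·K/W
  R'_phenolic foam = ln(0.426/0.272)/(2πk) = 0.4486/(2π·0.0236) = 3.026 m·K/W
  R'_conv,out = 1/(2πr h) = 1/(2π·0.426·12.6) = 0.02965 m·K/W
R_expanded polystyrene = ΣR − ΣR_known = 5.677 − 3.058 = 2.619 m·K/W
ln(r₂/r₁)/(2πk) = 2.619 ⇒ k = 0.5306/(2π·2.619) = 0.0322 W/m·K

k = 0.0322 W/m·K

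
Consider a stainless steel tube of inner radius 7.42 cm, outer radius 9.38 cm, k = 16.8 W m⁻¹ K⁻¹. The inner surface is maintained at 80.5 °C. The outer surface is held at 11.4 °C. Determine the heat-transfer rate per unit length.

Q' = 2πk·ΔT/ln(r₂/r₁) = 2π × 16.8 × 69.1 / ln(0.0938/0.0742) = 31100 W/m

Q' = 31.1 kW/m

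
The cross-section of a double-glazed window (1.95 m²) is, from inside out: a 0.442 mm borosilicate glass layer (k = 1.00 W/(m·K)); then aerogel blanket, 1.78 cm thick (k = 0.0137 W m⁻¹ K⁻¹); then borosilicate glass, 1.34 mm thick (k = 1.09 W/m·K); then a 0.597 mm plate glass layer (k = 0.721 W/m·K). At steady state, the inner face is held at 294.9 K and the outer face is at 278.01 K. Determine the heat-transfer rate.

Q = 25.3 W

Treat each layer as a resistance in series:
  R_borosilicate glass = L/(kA) = 4.42×10^-4/(1.00·1.95) = 2.267×10^-4 K/W
  R_aerogel blanket = L/(kA) = 0.0178/(0.0137·1.95) = 0.6663 K/W
  R_borosilicate glass = L/(kA) = 0.00134/(1.09·1.95) = 6.304×10^-4 K/W
  R_plate glass = L/(kA) = 5.97×10^-4/(0.721·1.95) = 4.246×10^-4 K/W
ΣR = 2.267×10^-4 + 0.6663 + 6.304×10^-4 + 4.246×10^-4 = 0.6676 K/W
Q = ΔT/ΣR = (294.9 K − 278.01 K)/0.6676 = 25.3 W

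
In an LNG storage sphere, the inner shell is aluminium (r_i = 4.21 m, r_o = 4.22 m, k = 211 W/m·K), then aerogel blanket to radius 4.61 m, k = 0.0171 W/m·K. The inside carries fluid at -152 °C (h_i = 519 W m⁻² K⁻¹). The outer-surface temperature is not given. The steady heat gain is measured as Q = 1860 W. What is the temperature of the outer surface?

T_out = 21.5 °C

Sum the resistances:
  R_conv,in = 1/(4πr²h) = 1/(4π·4.21²·519) = 8.651×10^-6 K/W
  R_aluminium = (1/4.21 − 1/4.22)/(4πk) = 5.629×10^-4/(4π·211) = 2.123×10^-7 K/W
  R_aerogel blanket = (1/4.22 − 1/4.61)/(4πk) = 0.02005/(4π·0.0171) = 0.09329 K/W
ΣR = 0.09330 K/W
ΔT = Q·ΣR = 1860 × 0.09330 = 173.5 K
Heat flows inward, so T_out = T_in + ΔT = -152 + 173.5 = 21.5 °C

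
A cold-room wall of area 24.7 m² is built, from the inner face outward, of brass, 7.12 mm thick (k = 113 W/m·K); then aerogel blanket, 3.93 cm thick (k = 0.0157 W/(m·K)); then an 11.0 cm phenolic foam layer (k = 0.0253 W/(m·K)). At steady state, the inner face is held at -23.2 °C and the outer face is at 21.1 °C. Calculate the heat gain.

Resistance network (inner→outer):
  R_brass = L/(kA) = 0.00712/(113·24.7) = 2.551×10^-6 K/W
  R_aerogel blanket = L/(kA) = 0.0393/(0.0157·24.7) = 0.1013 K/W
  R_phenolic foam = L/(kA) = 0.110/(0.0253·24.7) = 0.1760 K/W
ΣR = 2.551×10^-6 + 0.1013 + 0.1760 = 0.2773 K/W
Q = ΔT/ΣR = (-23.2 °C − 21.1 °C)/0.2773 = -160 W
(Negative Q ⇒ heat flows inward; heat gain = 160 W.)

Q = 160 W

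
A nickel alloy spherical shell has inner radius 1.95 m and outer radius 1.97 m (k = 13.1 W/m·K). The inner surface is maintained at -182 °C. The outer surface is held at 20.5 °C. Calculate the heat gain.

Q = 6400 kW

Q = 4πk·ΔT/(1/r₁ − 1/r₂) = 4π × 13.1 × 202.5 / (1/1.95 − 1/1.97) = 6.40×10^6 W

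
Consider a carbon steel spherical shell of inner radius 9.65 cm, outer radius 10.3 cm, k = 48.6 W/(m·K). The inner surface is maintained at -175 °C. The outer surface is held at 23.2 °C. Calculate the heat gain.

Q = 1.85×10^5 W

Q = 4πk·ΔT/(1/r₁ − 1/r₂) = 4π × 48.6 × 198.2 / (1/0.0965 − 1/0.103) = 1.85×10^5 W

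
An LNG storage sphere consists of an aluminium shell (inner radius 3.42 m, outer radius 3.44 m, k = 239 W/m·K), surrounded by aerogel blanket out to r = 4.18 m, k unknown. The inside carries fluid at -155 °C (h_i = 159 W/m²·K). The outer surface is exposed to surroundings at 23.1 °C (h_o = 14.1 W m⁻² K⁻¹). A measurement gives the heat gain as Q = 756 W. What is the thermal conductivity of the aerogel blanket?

k = 0.0174 W/m·K

ΣR = ΔT/Q = |-155 − 23.1|/756 = 0.2356 K/W
Known resistances:
  R_conv,in = 1/(4πr²h) = 1/(4π·3.42²·159) = 4.279×10^-5 K/W
  R_aluminium = (1/3.42 − 1/3.44)/(4πk) = 0.001700/(4π·239) = 5.660×10^-7 K/W
  R_conv,out = 1/(4πr²h) = 1/(4π·4.18²·14.1) = 3.230×10^-4 K/W
R_aerogel blanket = ΣR − ΣR_known = 0.2356 − 3.664×10^-4 = 0.2352 K/W
(1/r₁−1/r₂)/(4πk) = 0.2352 ⇒ k = 0.05146/(4π·0.2352) = 0.0174 W/m·K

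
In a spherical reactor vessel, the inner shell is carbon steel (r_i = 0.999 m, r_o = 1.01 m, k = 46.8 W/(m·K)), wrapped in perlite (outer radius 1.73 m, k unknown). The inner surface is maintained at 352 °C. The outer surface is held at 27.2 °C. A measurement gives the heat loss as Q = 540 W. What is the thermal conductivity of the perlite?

k = 0.0545 W/m·K

ΣR = ΔT/Q = |352 − 27.2|/540 = 0.6015 K/W
Known resistances:
  R_carbon steel = (1/0.999 − 1/1.01)/(4πk) = 0.01090/(4π·46.8) = 1.854×10^-5 K/W
R_perlite = ΣR − ΣR_known = 0.6015 − 1.854×10^-5 = 0.6015 K/W
(1/r₁−1/r₂)/(4πk) = 0.6015 ⇒ k = 0.4121/(4π·0.6015) = 0.0545 W/m·K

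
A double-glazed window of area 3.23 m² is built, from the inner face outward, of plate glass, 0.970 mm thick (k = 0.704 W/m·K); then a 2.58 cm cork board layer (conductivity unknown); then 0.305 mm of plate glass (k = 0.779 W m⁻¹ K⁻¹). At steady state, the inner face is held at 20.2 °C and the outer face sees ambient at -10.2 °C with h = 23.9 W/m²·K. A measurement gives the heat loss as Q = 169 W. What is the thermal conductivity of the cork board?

k = 0.0480 W/m·K

ΣR = ΔT/Q = |20.2 − -10.2|/169 = 0.1799 K/W
Known resistances:
  R_plate glass = L/(kA) = 9.70×10^-4/(0.704·3.23) = 4.266×10^-4 K/W
  R_plate glass = L/(kA) = 3.05×10^-4/(0.779·3.23) = 1.212×10^-4 K/W
  R_conv,out = 1/(hA) = 1/(23.9·3.23) = 0.01295 K/W
R_cork board = ΣR − ΣR_known = 0.1799 − 0.01350 = 0.1664 K/W
L/(kA) = 0.1664 ⇒ k = 0.0258/(0.1664·3.23) = 0.0480 W/m·K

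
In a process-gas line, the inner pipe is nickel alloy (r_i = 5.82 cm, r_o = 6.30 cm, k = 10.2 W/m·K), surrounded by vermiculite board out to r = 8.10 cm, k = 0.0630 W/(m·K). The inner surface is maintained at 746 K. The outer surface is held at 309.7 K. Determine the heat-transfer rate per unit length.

Treat each layer as a resistance in series:
  R'_nickel alloy = ln(0.0630/0.0582)/(2πk) = 0.07925/(2π·10.2) = 0.001237 m·K/W
  R'_vermiculite board = ln(0.0810/0.0630)/(2πk) = 0.2513/(2π·0.0630) = 0.6349 m·K/W
ΣR = 0.001237 + 0.6349 = 0.6361 m·K/W
Q' = ΔT/ΣR = (746 K − 309.7 K)/0.6361 = 686 W/m

Q' = 686 W/m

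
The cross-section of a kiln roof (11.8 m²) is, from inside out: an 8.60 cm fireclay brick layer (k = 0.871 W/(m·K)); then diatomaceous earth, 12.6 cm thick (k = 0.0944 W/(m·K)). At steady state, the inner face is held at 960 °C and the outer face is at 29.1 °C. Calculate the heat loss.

Resistance network (inner→outer):
  R_fireclay brick = L/(kA) = 0.0860/(0.871·11.8) = 0.008368 K/W
  R_diatomaceous earth = L/(kA) = 0.126/(0.0944·11.8) = 0.1131 K/W
ΣR = 0.008368 + 0.1131 = 0.1215 K/W
Q = ΔT/ΣR = (960 °C − 29.1 °C)/0.1215 = 7660 W

Q = 7.66 kW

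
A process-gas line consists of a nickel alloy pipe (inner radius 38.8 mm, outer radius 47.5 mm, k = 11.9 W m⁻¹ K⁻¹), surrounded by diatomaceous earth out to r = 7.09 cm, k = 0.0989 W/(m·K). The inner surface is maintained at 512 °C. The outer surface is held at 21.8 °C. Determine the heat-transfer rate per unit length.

Treat each layer as a resistance in series:
  R'_nickel alloy = ln(0.0475/0.0388)/(2πk) = 0.2023/(2π·11.9) = 0.002706 m·K/W
  R'_diatomaceous earth = ln(0.0709/0.0475)/(2πk) = 0.4005/(2π·0.0989) = 0.6446 m·K/W
ΣR = 0.002706 + 0.6446 = 0.6473 m·K/W
Q' = ΔT/ΣR = (512 °C − 21.8 °C)/0.6473 = 757 W/m

Q' = 757 W/m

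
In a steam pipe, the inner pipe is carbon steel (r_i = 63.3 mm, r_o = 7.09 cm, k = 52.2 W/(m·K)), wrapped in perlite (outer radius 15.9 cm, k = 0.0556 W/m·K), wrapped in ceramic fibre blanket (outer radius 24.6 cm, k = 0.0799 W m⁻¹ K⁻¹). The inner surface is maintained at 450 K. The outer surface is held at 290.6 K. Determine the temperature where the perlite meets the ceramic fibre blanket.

Series thermal resistances, inner to outer:
  R'_carbon steel = ln(0.0709/0.0633)/(2πk) = 0.1134/(2π·52.2) = 3.457×10^-4 m·K/W
  R'_perlite = ln(0.159/0.0709)/(2πk) = 0.8076/(2π·0.0556) = 2.312 m·K/W
  R'_ceramic fibre blanket = ln(0.246/0.159)/(2πk) = 0.4364/(2π·0.0799) = 0.8693 m·K/W
ΣR = 3.457×10^-4 + 2.312 + 0.8693 = 3.182 m·K/W
Q' = ΔT/ΣR = (450 K − 290.6 K)/3.182 = 50.09 W/m
From the inner boundary to the perlite/ceramic fibre blanket interface, ΣR_partial = 2.312 m·K/W.
T_interface = T_in − Q'·ΣR_partial = 450 K − (50.09)(2.312) = 334.2 K

T = 334.2 K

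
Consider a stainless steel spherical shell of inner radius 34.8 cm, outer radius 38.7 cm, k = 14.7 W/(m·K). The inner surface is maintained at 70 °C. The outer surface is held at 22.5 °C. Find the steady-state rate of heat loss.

Q = 30300 W

Q = 4πk·ΔT/(1/r₁ − 1/r₂) = 4π × 14.7 × 47.5 / (1/0.348 − 1/0.387) = 30300 W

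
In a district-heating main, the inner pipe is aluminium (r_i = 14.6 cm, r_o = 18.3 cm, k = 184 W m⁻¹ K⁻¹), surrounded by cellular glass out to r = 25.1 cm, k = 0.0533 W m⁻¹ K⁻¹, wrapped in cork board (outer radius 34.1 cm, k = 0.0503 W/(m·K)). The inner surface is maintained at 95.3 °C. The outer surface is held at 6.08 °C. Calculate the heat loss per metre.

Q' = 46.6 W/m

Treat each layer as a resistance in series:
  R'_aluminium = ln(0.183/0.146)/(2πk) = 0.2259/(2π·184) = 1.954×10^-4 m·K/W
  R'_cellular glass = ln(0.251/0.183)/(2πk) = 0.3160/(2π·0.0533) = 0.9435 m·K/W
  R'_cork board = ln(0.341/0.251)/(2πk) = 0.3064/(2π·0.0503) = 0.9696 m·K/W
ΣR = 1.954×10^-4 + 0.9435 + 0.9696 = 1.913 m·K/W
Q' = ΔT/ΣR = (95.3 °C − 6.08 °C)/1.913 = 46.6 W/m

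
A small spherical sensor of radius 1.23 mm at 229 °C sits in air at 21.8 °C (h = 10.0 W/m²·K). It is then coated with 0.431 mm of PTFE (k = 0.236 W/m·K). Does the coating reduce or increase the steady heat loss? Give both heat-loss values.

Critical radius for a sphere: r_cr = 2k/h = 0.0472 m = 4.72 cm.
Outer radius after coating: r₂ = 0.00123 + 4.31×10^-4 = 0.001661 m.
Since r₁ < r_cr and r₂ ≤ r_cr, the coating moves toward the maximum at r_cr — heat loss rises.
Bare: R = 1/(4πr₁²h) = 5260 K/W; Q = 207.2/5260 = 0.0394 W.
Coated: R = R_cond + R_conv = 2956 K/W; Q = 207.2/2956 = 0.0701 W.

increases: 0.0394 → 0.0701 W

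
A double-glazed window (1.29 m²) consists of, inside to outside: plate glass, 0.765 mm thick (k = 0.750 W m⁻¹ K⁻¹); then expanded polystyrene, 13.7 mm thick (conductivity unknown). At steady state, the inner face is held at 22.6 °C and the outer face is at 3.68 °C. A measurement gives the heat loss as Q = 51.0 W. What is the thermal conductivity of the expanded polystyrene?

k = 0.0287 W/m·K

ΣR = ΔT/Q = |22.6 − 3.68|/51.0 = 0.3710 K/W
Known resistances:
  R_plate glass = L/(kA) = 7.65×10^-4/(0.750·1.29) = 7.907×10^-4 K/W
R_expanded polystyrene = ΣR − ΣR_known = 0.3710 − 7.907×10^-4 = 0.3702 K/W
L/(kA) = 0.3702 ⇒ k = 0.0137/(0.3702·1.29) = 0.0287 W/m·K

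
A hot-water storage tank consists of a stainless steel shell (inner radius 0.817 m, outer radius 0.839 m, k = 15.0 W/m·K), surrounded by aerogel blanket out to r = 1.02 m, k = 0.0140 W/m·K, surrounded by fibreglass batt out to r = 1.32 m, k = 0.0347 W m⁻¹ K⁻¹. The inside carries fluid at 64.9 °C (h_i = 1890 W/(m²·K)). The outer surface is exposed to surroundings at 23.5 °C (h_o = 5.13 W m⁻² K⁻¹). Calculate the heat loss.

Q = 24.0 W

Resistance network (inner→outer):
  R_conv,in = 1/(4πr²h) = 1/(4π·0.817²·1890) = 6.308×10^-5 K/W
  R_stainless steel = (1/0.817 − 1/0.839)/(4πk) = 0.03210/(4π·15.0) = 1.703×10^-4 K/W
  R_aerogel blanket = (1/0.839 − 1/1.02)/(4πk) = 0.2115/(4π·0.0140) = 1.202 K/W
  R_fibreglass batt = (1/1.02 − 1/1.32)/(4πk) = 0.2228/(4π·0.0347) = 0.5110 K/W
  R_conv,out = 1/(4πr²h) = 1/(4π·1.32²·5.13) = 0.008903 K/W
ΣR = 6.308×10^-5 + 1.703×10^-4 + 1.202 + 0.5110 + 0.008903 = 1.722 K/W
Q = ΔT/ΣR = (64.9 °C − 23.5 °C)/1.722 = 24.0 W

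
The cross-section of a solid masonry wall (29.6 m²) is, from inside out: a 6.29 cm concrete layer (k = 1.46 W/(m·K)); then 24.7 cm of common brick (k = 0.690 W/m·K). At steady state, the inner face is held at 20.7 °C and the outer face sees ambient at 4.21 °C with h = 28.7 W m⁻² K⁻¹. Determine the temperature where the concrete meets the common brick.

T = 19.1 °C

Resistance network (inner→outer):
  R_concrete = L/(kA) = 0.0629/(1.46·29.6) = 0.001455 K/W
  R_common brick = L/(kA) = 0.247/(0.690·29.6) = 0.01209 K/W
  R_conv,out = 1/(hA) = 1/(28.7·29.6) = 0.001177 K/W
ΣR = 0.001455 + 0.01209 + 0.001177 = 0.01472 K/W
Q = ΔT/ΣR = (20.7 °C − 4.21 °C)/0.01472 = 1120 W
From the inner boundary to the concrete/common brick interface, ΣR_partial = 0.001455 K/W.
T_interface = T_in − Q·ΣR_partial = 20.7 °C − (1120)(0.001455) = 19.1 °C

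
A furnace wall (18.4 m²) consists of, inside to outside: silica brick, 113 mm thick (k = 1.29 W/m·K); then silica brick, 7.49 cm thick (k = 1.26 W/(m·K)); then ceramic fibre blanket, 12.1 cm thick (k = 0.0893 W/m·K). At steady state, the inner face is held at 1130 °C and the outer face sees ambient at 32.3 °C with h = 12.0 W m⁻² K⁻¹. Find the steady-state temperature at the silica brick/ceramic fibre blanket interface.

Resistance network (inner→outer):
  R_silica brick = L/(kA) = 0.113/(1.29·18.4) = 0.004761 K/W
  R_silica brick = L/(kA) = 0.0749/(1.26·18.4) = 0.003231 K/W
  R_ceramic fibre blanket = L/(kA) = 0.121/(0.0893·18.4) = 0.07364 K/W
  R_conv,out = 1/(hA) = 1/(12.0·18.4) = 0.004529 K/W
ΣR = 0.004761 + 0.003231 + 0.07364 + 0.004529 = 0.08616 K/W
Q = ΔT/ΣR = (1130 °C − 32.3 °C)/0.08616 = 12740 W
From the inner boundary to the silica brick/ceramic fibre blanket interface, ΣR_partial = 0.007992 K/W.
T_interface = T_in − Q·ΣR_partial = 1130 °C − (12740)(0.007992) = 1028 °C

T = 1028 °C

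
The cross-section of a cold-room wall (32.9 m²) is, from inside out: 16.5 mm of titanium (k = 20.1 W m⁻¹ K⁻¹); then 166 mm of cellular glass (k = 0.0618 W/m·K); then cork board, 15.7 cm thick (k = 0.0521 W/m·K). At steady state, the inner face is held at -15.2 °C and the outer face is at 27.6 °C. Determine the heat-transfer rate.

Treat each layer as a resistance in series:
  R_titanium = L/(kA) = 0.0165/(20.1·32.9) = 2.495×10^-5 K/W
  R_cellular glass = L/(kA) = 0.166/(0.0618·32.9) = 0.08164 K/W
  R_cork board = L/(kA) = 0.157/(0.0521·32.9) = 0.09159 K/W
ΣR = 2.495×10^-5 + 0.08164 + 0.09159 = 0.1733 K/W
Q = ΔT/ΣR = (-15.2 °C − 27.6 °C)/0.1733 = -247 W
(Negative Q ⇒ heat flows inward; heat gain = 247 W.)

Q = 247 W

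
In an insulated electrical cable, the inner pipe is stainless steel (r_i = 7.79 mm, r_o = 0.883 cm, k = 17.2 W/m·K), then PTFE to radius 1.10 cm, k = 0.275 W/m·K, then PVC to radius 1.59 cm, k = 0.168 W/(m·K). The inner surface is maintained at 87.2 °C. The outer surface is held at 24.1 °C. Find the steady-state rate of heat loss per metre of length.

Treat each layer as a resistance in series:
  R'_stainless steel = ln(0.00883/0.00779)/(2πk) = 0.1253/(2π·17.2) = 0.001160 m·K/W
  R'_PTFE = ln(0.0110/0.00883)/(2πk) = 0.2197/(2π·0.275) = 0.1272 m·K/W
  R'_PVC = ln(0.0159/0.0110)/(2πk) = 0.3684/(2π·0.168) = 0.3490 m·K/W
ΣR = 0.001160 + 0.1272 + 0.3490 = 0.4774 m·K/W
Q' = ΔT/ΣR = (87.2 °C − 24.1 °C)/0.4774 = 132 W/m

Q' = 132 W/m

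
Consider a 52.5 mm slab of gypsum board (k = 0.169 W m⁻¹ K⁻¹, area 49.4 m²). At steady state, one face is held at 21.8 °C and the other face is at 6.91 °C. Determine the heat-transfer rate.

Q = 2370 W

Q = kA·ΔT/L = 0.169 × 49.4 × |21.8 °C − 6.91 °C| / 0.0525 = 2370 W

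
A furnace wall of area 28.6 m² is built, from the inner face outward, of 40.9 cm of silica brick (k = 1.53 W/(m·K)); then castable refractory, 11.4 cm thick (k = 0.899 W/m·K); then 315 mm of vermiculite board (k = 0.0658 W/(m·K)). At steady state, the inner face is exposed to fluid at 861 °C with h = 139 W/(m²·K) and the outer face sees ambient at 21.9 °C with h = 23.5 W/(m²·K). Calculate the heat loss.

Series thermal resistances, inner to outer:
  R_conv,in = 1/(hA) = 1/(139·28.6) = 2.515×10^-4 K/W
  R_silica brick = L/(kA) = 0.409/(1.53·28.6) = 0.009347 K/W
  R_castable refractory = L/(kA) = 0.114/(0.899·28.6) = 0.004434 K/W
  R_vermiculite board = L/(kA) = 0.315/(0.0658·28.6) = 0.1674 K/W
  R_conv,out = 1/(hA) = 1/(23.5·28.6) = 0.001488 K/W
ΣR = 2.515×10^-4 + 0.009347 + 0.004434 + 0.1674 + 0.001488 = 0.1829 K/W
Q = ΔT/ΣR = (861 °C − 21.9 °C)/0.1829 = 4590 W

Q = 4.59 kW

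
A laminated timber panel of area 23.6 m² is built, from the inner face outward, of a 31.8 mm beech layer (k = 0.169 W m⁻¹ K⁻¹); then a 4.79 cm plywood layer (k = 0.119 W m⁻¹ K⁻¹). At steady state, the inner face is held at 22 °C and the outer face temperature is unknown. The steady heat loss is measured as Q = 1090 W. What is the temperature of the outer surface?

Series resistances:
  R_beech = L/(kA) = 0.0318/(0.169·23.6) = 0.007973 K/W
  R_plywood = L/(kA) = 0.0479/(0.119·23.6) = 0.01706 K/W
ΣR = 0.02503 K/W
ΔT = Q·ΣR = 1090 × 0.02503 = 27.28 K
Heat flows outward, so T_out = T_in − ΔT = 22 − 27.28 = -5.28 °C

T_out = -5.28 °C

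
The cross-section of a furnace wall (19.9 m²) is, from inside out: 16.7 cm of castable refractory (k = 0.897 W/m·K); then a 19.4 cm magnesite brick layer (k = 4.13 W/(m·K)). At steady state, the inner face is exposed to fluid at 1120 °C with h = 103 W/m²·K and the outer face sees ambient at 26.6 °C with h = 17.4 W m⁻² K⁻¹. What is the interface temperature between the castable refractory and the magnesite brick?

T = 407 °C

Treat each layer as a resistance in series:
  R_conv,in = 1/(hA) = 1/(103·19.9) = 4.879×10^-4 K/W
  R_castable refractory = L/(kA) = 0.167/(0.897·19.9) = 0.009356 K/W
  R_magnesite brick = L/(kA) = 0.194/(4.13·19.9) = 0.002360 K/W
  R_conv,out = 1/(hA) = 1/(17.4·19.9) = 0.002888 K/W
ΣR = 4.879×10^-4 + 0.009356 + 0.002360 + 0.002888 = 0.01509 K/W
Q = ΔT/ΣR = (1120 °C − 26.6 °C)/0.01509 = 72460 W
From the inner boundary to the castable refractory/magnesite brick interface, ΣR_partial = 0.009844 K/W.
T_interface = T_in − Q·ΣR_partial = 1120 °C − (72460)(0.009844) = 407 °C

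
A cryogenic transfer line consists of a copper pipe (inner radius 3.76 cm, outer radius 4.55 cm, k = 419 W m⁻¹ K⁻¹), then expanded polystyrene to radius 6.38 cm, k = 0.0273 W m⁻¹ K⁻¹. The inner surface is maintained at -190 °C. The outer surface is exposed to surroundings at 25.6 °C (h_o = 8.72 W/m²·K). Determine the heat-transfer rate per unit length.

Q' = 95.5 W/m

Treat each layer as a resistance in series:
  R'_copper = ln(0.0455/0.0376)/(2πk) = 0.1907/(2π·419) = 7.244×10^-5 m·K/W
  R'_expanded polystyrene = ln(0.0638/0.0455)/(2πk) = 0.3380/(2π·0.0273) = 1.971 m·K/W
  R'_conv,out = 1/(2πr h) = 1/(2π·0.0638·8.72) = 0.2861 m·K/W
ΣR = 7.244×10^-5 + 1.971 + 0.2861 = 2.257 m·K/W
Q' = ΔT/ΣR = (-190 °C − 25.6 °C)/2.257 = -95.5 W/m
(Negative Q' ⇒ heat flows inward; heat gain = 95.5 W/m.)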